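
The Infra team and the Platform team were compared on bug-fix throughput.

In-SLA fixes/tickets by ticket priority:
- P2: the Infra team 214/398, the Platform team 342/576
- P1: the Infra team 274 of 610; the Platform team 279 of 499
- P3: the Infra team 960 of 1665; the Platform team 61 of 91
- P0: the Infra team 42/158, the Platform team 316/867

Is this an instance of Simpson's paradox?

P2: the Infra team 214/398 = 53.8%, the Platform team 342/576 = 59.4% → the Platform team
P1: the Infra team 274/610 = 44.9%, the Platform team 279/499 = 55.9% → the Platform team
P3: the Infra team 960/1665 = 57.7%, the Platform team 61/91 = 67.0% → the Platform team
P0: the Infra team 42/158 = 26.6%, the Platform team 316/867 = 36.4% → the Platform team
Overall: the Infra team 1490/2831 = 52.6%, the Platform team 998/2033 = 49.1% → the Infra team
The Platform team wins each ticket group but the Infra team wins overall — the comparison reverses. The Platform team's tickets skew toward P0, which has a lower base rate.

Yes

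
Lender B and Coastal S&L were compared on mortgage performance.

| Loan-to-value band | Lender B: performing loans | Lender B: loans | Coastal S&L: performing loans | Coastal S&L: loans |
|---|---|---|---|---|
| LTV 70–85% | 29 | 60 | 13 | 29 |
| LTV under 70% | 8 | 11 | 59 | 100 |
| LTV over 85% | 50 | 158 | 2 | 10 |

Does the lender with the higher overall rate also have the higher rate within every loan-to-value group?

No

LTV 70–85%: Lender B 29/60 = 48.3%, Coastal S&L 13/29 = 44.8% → Lender B
LTV under 70%: Lender B 8/11 = 72.7%, Coastal S&L 59/100 = 59.0% → Lender B
LTV over 85%: Lender B 50/158 = 31.6%, Coastal S&L 2/10 = 20.0% → Lender B
Overall: Lender B 87/229 = 38.0%, Coastal S&L 74/139 = 53.2% → Coastal S&L
Lender B wins each loan-to-value group but Coastal S&L wins overall — the comparison reverses. Lender B's loans skew toward LTV over 85%, which has a lower base rate.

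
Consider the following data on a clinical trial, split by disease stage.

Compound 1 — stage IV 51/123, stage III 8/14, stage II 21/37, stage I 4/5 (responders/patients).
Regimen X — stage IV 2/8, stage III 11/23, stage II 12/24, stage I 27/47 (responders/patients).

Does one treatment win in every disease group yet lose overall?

Stage IV: Compound 1 51/123 = 41.5%, Regimen X 2/8 = 25.0% → Compound 1
Stage III: Compound 1 8/14 = 57.1%, Regimen X 11/23 = 47.8% → Compound 1
Stage II: Compound 1 21/37 = 56.8%, Regimen X 12/24 = 50.0% → Compound 1
Stage I: Compound 1 4/5 = 80.0%, Regimen X 27/47 = 57.4% → Compound 1
Overall: Compound 1 84/179 = 46.9%, Regimen X 52/102 = 51.0% → Regimen X
Compound 1 wins each disease group but Regimen X wins overall — the comparison reverses. Compound 1's patients skew toward stage IV, which has a lower base rate.

Yes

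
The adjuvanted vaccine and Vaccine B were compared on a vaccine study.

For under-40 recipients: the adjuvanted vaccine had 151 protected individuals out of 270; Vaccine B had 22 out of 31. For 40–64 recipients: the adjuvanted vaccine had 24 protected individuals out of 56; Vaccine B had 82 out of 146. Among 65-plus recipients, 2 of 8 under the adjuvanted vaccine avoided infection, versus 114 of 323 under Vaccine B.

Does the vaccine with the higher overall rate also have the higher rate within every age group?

No

Under-40: the adjuvanted vaccine 151/270 = 55.9%, Vaccine B 22/31 = 71.0% → Vaccine B
40–64: the adjuvanted vaccine 24/56 = 42.9%, Vaccine B 82/146 = 56.2% → Vaccine B
65-plus: the adjuvanted vaccine 2/8 = 25.0%, Vaccine B 114/323 = 35.3% → Vaccine B
Overall: the adjuvanted vaccine 177/334 = 53.0%, Vaccine B 218/500 = 43.6% → the adjuvanted vaccine
Vaccine B wins each age group but the adjuvanted vaccine wins overall — the comparison reverses. Vaccine B's recipients skew toward 65-plus, which has a lower base rate.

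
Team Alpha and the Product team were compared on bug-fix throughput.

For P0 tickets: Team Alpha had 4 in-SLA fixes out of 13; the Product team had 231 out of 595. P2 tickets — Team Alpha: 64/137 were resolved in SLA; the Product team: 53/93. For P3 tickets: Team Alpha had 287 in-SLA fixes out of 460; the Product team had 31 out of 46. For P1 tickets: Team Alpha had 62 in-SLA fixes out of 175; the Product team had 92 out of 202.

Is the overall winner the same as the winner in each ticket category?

No

P0: Team Alpha 4/13 = 30.8%, the Product team 231/595 = 38.8% → the Product team
P2: Team Alpha 64/137 = 46.7%, the Product team 53/93 = 57.0% → the Product team
P3: Team Alpha 287/460 = 62.4%, the Product team 31/46 = 67.4% → the Product team
P1: Team Alpha 62/175 = 35.4%, the Product team 92/202 = 45.5% → the Product team
Overall: Team Alpha 417/785 = 53.1%, the Product team 407/936 = 43.5% → Team Alpha
The Product team wins each ticket group but Team Alpha wins overall — the comparison reverses. The Product team's tickets skew toward P0, which has a lower base rate.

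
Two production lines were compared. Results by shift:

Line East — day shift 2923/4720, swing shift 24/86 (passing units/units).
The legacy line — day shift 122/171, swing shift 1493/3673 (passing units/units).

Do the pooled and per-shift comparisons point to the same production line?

Day shift: Line East 2923/4720 = 61.9%, the legacy line 122/171 = 71.3% → the legacy line
Swing shift: Line East 24/86 = 27.9%, the legacy line 1493/3673 = 40.6% → the legacy line
Overall: Line East 2947/4806 = 61.3%, the legacy line 1615/3844 = 42.0% → Line East
The legacy line wins each shift group but Line East wins overall — the comparison reverses. The legacy line's units skew toward swing shift, which has a lower base rate.

No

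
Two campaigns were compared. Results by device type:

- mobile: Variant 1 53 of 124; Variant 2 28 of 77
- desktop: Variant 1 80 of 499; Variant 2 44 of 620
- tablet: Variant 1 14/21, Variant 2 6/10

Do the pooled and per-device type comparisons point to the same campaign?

Yes

Mobile: Variant 1 53/124 = 42.7%, Variant 2 28/77 = 36.4% → Variant 1
Desktop: Variant 1 80/499 = 16.0%, Variant 2 44/620 = 7.1% → Variant 1
Tablet: Variant 1 14/21 = 66.7%, Variant 2 6/10 = 60.0% → Variant 1
Overall: Variant 1 147/644 = 22.8%, Variant 2 78/707 = 11.0% → Variant 1
Variant 1 wins overall and in every device group — no reversal.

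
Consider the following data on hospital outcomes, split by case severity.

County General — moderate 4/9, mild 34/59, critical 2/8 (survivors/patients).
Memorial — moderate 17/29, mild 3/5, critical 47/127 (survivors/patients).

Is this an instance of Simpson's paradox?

Moderate: County General 4/9 = 44.4%, Memorial 17/29 = 58.6% → Memorial
Mild: County General 34/59 = 57.6%, Memorial 3/5 = 60.0% → Memorial
Critical: County General 2/8 = 25.0%, Memorial 47/127 = 37.0% → Memorial
Overall: County General 40/76 = 52.6%, Memorial 67/161 = 41.6% → County General
Memorial wins each case group but County General wins overall — the comparison reverses. Memorial's patients skew toward critical, which has a lower base rate.

Yes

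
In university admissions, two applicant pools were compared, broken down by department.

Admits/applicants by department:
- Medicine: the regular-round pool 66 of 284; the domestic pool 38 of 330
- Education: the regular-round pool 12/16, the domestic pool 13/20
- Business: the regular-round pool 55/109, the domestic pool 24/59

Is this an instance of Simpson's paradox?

No

Medicine: the regular-round pool 66/284 = 23.2%, the domestic pool 38/330 = 11.5% → the regular-round pool
Education: the regular-round pool 12/16 = 75.0%, the domestic pool 13/20 = 65.0% → the regular-round pool
Business: the regular-round pool 55/109 = 50.5%, the domestic pool 24/59 = 40.7% → the regular-round pool
Overall: the regular-round pool 133/409 = 32.5%, the domestic pool 75/409 = 18.3% → the regular-round pool
The regular-round pool wins overall and in every department group — no reversal.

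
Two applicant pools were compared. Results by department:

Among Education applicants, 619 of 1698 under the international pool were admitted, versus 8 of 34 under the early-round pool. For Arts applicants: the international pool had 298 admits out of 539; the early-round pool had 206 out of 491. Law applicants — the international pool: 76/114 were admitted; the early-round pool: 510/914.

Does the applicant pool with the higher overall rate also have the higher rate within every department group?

Education: the international pool 619/1698 = 36.5%, the early-round pool 8/34 = 23.5% → the international pool
Arts: the international pool 298/539 = 55.3%, the early-round pool 206/491 = 42.0% → the international pool
Law: the international pool 76/114 = 66.7%, the early-round pool 510/914 = 55.8% → the international pool
Overall: the international pool 993/2351 = 42.2%, the early-round pool 724/1439 = 50.3% → the early-round pool
The international pool wins each department group but the early-round pool wins overall — the comparison reverses. The international pool's applicants skew toward Education, which has a lower base rate.

No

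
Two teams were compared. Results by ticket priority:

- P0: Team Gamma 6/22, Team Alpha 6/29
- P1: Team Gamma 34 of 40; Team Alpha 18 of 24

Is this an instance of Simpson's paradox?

No

P0: Team Gamma 6/22 = 27.3%, Team Alpha 6/29 = 20.7% → Team Gamma
P1: Team Gamma 34/40 = 85.0%, Team Alpha 18/24 = 75.0% → Team Gamma
Overall: Team Gamma 40/62 = 64.5%, Team Alpha 24/53 = 45.3% → Team Gamma
Team Gamma wins overall and in every ticket group — no reversal.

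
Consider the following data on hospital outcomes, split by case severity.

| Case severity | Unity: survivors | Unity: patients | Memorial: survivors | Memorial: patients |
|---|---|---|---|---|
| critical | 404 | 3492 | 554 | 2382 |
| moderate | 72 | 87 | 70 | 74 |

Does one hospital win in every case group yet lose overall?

Critical: Unity 404/3492 = 11.6%, Memorial 554/2382 = 23.3% → Memorial
Moderate: Unity 72/87 = 82.8%, Memorial 70/74 = 94.6% → Memorial
Overall: Unity 476/3579 = 13.3%, Memorial 624/2456 = 25.4% → Memorial
Memorial wins overall and in every case group — no reversal.

No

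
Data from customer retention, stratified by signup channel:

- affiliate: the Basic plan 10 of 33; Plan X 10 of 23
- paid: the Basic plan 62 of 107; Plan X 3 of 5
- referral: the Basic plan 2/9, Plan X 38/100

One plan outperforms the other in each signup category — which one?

Plan X

Affiliate: the Basic plan 10/33 = 30.3%, Plan X 10/23 = 43.5% → Plan X
Paid: the Basic plan 62/107 = 57.9%, Plan X 3/5 = 60.0% → Plan X
Referral: the Basic plan 2/9 = 22.2%, Plan X 38/100 = 38.0% → Plan X
Plan X has the higher rate in all 3 groups.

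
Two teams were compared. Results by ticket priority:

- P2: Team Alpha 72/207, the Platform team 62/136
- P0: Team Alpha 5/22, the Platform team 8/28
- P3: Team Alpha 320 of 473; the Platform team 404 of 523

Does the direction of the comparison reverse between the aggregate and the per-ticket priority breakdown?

No

P2: Team Alpha 72/207 = 34.8%, the Platform team 62/136 = 45.6% → the Platform team
P0: Team Alpha 5/22 = 22.7%, the Platform team 8/28 = 28.6% → the Platform team
P3: Team Alpha 320/473 = 67.7%, the Platform team 404/523 = 77.2% → the Platform team
Overall: Team Alpha 397/702 = 56.6%, the Platform team 474/687 = 69.0% → the Platform team
The Platform team wins overall and in every ticket group — no reversal.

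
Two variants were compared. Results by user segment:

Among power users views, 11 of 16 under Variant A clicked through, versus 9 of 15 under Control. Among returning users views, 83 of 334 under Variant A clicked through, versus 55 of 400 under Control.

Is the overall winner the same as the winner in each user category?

Yes

Power users: Variant A 11/16 = 68.8%, Control 9/15 = 60.0% → Variant A
Returning users: Variant A 83/334 = 24.9%, Control 55/400 = 13.8% → Variant A
Overall: Variant A 94/350 = 26.9%, Control 64/415 = 15.4% → Variant A
Variant A wins overall and in every user group — no reversal.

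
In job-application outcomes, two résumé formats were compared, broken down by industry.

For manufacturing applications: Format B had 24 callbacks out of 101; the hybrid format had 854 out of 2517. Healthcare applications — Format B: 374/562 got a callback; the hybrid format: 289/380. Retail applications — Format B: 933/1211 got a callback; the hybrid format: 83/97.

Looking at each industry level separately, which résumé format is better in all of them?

Manufacturing: Format B 24/101 = 23.8%, the hybrid format 854/2517 = 33.9% → the hybrid format
Healthcare: Format B 374/562 = 66.5%, the hybrid format 289/380 = 76.1% → the hybrid format
Retail: Format B 933/1211 = 77.0%, the hybrid format 83/97 = 85.6% → the hybrid format
The hybrid format has the higher rate in all 3 groups.

the hybrid format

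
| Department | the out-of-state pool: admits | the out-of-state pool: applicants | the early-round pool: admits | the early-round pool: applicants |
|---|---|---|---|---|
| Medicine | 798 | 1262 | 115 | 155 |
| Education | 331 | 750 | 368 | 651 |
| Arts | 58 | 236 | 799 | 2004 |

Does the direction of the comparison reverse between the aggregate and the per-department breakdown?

Yes

Medicine: the out-of-state pool 798/1262 = 63.2%, the early-round pool 115/155 = 74.2% → the early-round pool
Education: the out-of-state pool 331/750 = 44.1%, the early-round pool 368/651 = 56.5% → the early-round pool
Arts: the out-of-state pool 58/236 = 24.6%, the early-round pool 799/2004 = 39.9% → the early-round pool
Overall: the out-of-state pool 1187/2248 = 52.8%, the early-round pool 1282/2810 = 45.6% → the out-of-state pool
The early-round pool wins each department group but the out-of-state pool wins overall — the comparison reverses. The early-round pool's applicants skew toward Arts, which has a lower base rate.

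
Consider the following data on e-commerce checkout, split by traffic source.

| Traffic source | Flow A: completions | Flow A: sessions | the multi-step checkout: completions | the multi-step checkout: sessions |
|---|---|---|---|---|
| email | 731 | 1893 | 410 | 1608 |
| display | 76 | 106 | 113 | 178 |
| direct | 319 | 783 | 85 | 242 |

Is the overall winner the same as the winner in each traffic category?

Email: Flow A 731/1893 = 38.6%, the multi-step checkout 410/1608 = 25.5% → Flow A
Display: Flow A 76/106 = 71.7%, the multi-step checkout 113/178 = 63.5% → Flow A
Direct: Flow A 319/783 = 40.7%, the multi-step checkout 85/242 = 35.1% → Flow A
Overall: Flow A 1126/2782 = 40.5%, the multi-step checkout 608/2028 = 30.0% → Flow A
Flow A wins overall and in every traffic group — no reversal.

Yes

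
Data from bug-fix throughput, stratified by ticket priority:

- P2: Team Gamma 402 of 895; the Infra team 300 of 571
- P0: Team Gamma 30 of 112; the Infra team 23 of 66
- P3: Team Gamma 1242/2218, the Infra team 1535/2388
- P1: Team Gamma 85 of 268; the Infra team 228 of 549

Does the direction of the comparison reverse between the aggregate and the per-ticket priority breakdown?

No

P2: Team Gamma 402/895 = 44.9%, the Infra team 300/571 = 52.5% → the Infra team
P0: Team Gamma 30/112 = 26.8%, the Infra team 23/66 = 34.8% → the Infra team
P3: Team Gamma 1242/2218 = 56.0%, the Infra team 1535/2388 = 64.3% → the Infra team
P1: Team Gamma 85/268 = 31.7%, the Infra team 228/549 = 41.5% → the Infra team
Overall: Team Gamma 1759/3493 = 50.4%, the Infra team 2086/3574 = 58.4% → the Infra team
The Infra team wins overall and in every ticket group — no reversal.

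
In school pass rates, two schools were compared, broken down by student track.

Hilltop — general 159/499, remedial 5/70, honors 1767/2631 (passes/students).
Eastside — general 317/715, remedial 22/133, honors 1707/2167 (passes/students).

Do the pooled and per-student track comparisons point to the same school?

General: Hilltop 159/499 = 31.9%, Eastside 317/715 = 44.3% → Eastside
Remedial: Hilltop 5/70 = 7.1%, Eastside 22/133 = 16.5% → Eastside
Honors: Hilltop 1767/2631 = 67.2%, Eastside 1707/2167 = 78.8% → Eastside
Overall: Hilltop 1931/3200 = 60.3%, Eastside 2046/3015 = 67.9% → Eastside
Eastside wins overall and in every student group — no reversal.

Yes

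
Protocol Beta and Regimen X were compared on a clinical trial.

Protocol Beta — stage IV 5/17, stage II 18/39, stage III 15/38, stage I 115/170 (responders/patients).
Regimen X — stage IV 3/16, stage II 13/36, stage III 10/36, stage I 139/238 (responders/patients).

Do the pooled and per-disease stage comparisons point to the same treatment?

Yes

Stage IV: Protocol Beta 5/17 = 29.4%, Regimen X 3/16 = 18.8% → Protocol Beta
Stage II: Protocol Beta 18/39 = 46.2%, Regimen X 13/36 = 36.1% → Protocol Beta
Stage III: Protocol Beta 15/38 = 39.5%, Regimen X 10/36 = 27.8% → Protocol Beta
Stage I: Protocol Beta 115/170 = 67.6%, Regimen X 139/238 = 58.4% → Protocol Beta
Overall: Protocol Beta 153/264 = 58.0%, Regimen X 165/326 = 50.6% → Protocol Beta
Protocol Beta wins overall and in every disease group — no reversal.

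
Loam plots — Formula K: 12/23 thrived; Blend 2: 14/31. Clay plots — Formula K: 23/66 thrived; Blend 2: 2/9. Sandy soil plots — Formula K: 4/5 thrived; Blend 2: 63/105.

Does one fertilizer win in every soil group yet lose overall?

Loam: Formula K 12/23 = 52.2%, Blend 2 14/31 = 45.2% → Formula K
Clay: Formula K 23/66 = 34.8%, Blend 2 2/9 = 22.2% → Formula K
Sandy soil: Formula K 4/5 = 80.0%, Blend 2 63/105 = 60.0% → Formula K
Overall: Formula K 39/94 = 41.5%, Blend 2 79/145 = 54.5% → Blend 2
Formula K wins each soil group but Blend 2 wins overall — the comparison reverses. Formula K's plots skew toward clay, which has a lower base rate.

Yes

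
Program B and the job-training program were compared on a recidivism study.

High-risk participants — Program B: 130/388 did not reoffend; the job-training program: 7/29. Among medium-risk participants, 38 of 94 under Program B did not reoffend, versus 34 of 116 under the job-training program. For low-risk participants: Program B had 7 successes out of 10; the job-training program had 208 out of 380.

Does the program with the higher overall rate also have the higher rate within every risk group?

High-risk: Program B 130/388 = 33.5%, the job-training program 7/29 = 24.1% → Program B
Medium-risk: Program B 38/94 = 40.4%, the job-training program 34/116 = 29.3% → Program B
Low-risk: Program B 7/10 = 70.0%, the job-training program 208/380 = 54.7% → Program B
Overall: Program B 175/492 = 35.6%, the job-training program 249/525 = 47.4% → the job-training program
Program B wins each risk group but the job-training program wins overall — the comparison reverses. Program B's participants skew toward high-risk, which has a lower base rate.

No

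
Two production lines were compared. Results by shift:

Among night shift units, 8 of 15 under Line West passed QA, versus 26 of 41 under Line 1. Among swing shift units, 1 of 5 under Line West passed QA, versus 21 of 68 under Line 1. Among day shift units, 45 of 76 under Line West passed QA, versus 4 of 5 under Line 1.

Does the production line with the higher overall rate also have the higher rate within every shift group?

Night shift: Line West 8/15 = 53.3%, Line 1 26/41 = 63.4% → Line 1
Swing shift: Line West 1/5 = 20.0%, Line 1 21/68 = 30.9% → Line 1
Day shift: Line West 45/76 = 59.2%, Line 1 4/5 = 80.0% → Line 1
Overall: Line West 54/96 = 56.2%, Line 1 51/114 = 44.7% → Line West
Line 1 wins each shift group but Line West wins overall — the comparison reverses. Line 1's units skew toward swing shift, which has a lower base rate.

No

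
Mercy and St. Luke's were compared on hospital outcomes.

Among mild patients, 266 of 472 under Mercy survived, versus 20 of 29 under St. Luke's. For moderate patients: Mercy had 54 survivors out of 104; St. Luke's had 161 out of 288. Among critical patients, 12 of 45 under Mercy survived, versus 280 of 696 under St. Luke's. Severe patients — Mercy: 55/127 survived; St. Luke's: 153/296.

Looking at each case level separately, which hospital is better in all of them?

Mild: Mercy 266/472 = 56.4%, St. Luke's 20/29 = 69.0% → St. Luke's
Moderate: Mercy 54/104 = 51.9%, St. Luke's 161/288 = 55.9% → St. Luke's
Critical: Mercy 12/45 = 26.7%, St. Luke's 280/696 = 40.2% → St. Luke's
Severe: Mercy 55/127 = 43.3%, St. Luke's 153/296 = 51.7% → St. Luke's
St. Luke's has the higher rate in all 4 groups.

St. Luke's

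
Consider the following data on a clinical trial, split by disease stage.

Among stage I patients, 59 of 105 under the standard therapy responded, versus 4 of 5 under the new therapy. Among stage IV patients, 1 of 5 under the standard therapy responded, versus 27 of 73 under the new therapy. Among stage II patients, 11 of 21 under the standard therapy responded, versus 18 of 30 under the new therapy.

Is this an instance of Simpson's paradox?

Stage I: the standard therapy 59/105 = 56.2%, the new therapy 4/5 = 80.0% → the new therapy
Stage IV: the standard therapy 1/5 = 20.0%, the new therapy 27/73 = 37.0% → the new therapy
Stage II: the standard therapy 11/21 = 52.4%, the new therapy 18/30 = 60.0% → the new therapy
Overall: the standard therapy 71/131 = 54.2%, the new therapy 49/108 = 45.4% → the standard therapy
The new therapy wins each disease group but the standard therapy wins overall — the comparison reverses. The new therapy's patients skew toward stage IV, which has a lower base rate.

Yes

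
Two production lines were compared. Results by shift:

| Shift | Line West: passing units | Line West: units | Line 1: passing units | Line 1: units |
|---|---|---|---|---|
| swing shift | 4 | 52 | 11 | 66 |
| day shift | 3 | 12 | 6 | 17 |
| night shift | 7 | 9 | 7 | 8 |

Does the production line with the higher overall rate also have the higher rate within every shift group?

Swing shift: Line West 4/52 = 7.7%, Line 1 11/66 = 16.7% → Line 1
Day shift: Line West 3/12 = 25.0%, Line 1 6/17 = 35.3% → Line 1
Night shift: Line West 7/9 = 77.8%, Line 1 7/8 = 87.5% → Line 1
Overall: Line West 14/73 = 19.2%, Line 1 24/91 = 26.4% → Line 1
Line 1 wins overall and in every shift group — no reversal.

Yes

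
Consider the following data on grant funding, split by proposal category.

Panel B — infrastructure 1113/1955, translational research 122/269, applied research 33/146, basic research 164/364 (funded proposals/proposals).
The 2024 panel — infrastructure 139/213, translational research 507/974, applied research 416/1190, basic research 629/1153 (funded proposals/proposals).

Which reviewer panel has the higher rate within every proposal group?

the 2024 panel

Infrastructure: Panel B 1113/1955 = 56.9%, the 2024 panel 139/213 = 65.3% → the 2024 panel
Translational research: Panel B 122/269 = 45.4%, the 2024 panel 507/974 = 52.1% → the 2024 panel
Applied research: Panel B 33/146 = 22.6%, the 2024 panel 416/1190 = 35.0% → the 2024 panel
Basic research: Panel B 164/364 = 45.1%, the 2024 panel 629/1153 = 54.6% → the 2024 panel
The 2024 panel has the higher rate in all 4 groups.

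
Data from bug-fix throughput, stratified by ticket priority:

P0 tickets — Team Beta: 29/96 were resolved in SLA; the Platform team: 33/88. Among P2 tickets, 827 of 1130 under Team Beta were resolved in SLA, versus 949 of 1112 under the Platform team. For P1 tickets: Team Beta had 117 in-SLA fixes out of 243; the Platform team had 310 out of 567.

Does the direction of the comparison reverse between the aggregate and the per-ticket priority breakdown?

No

P0: Team Beta 29/96 = 30.2%, the Platform team 33/88 = 37.5% → the Platform team
P2: Team Beta 827/1130 = 73.2%, the Platform team 949/1112 = 85.3% → the Platform team
P1: Team Beta 117/243 = 48.1%, the Platform team 310/567 = 54.7% → the Platform team
Overall: Team Beta 973/1469 = 66.2%, the Platform team 1292/1767 = 73.1% → the Platform team
The Platform team wins overall and in every ticket group — no reversal.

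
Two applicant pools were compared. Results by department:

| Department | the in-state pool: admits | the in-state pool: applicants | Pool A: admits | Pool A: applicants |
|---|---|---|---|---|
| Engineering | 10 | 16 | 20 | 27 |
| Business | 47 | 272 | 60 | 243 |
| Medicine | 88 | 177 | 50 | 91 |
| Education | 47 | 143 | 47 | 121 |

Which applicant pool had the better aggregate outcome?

Engineering: the in-state pool 10/16 = 62.5%, Pool A 20/27 = 74.1% → Pool A
Business: the in-state pool 47/272 = 17.3%, Pool A 60/243 = 24.7% → Pool A
Medicine: the in-state pool 88/177 = 49.7%, Pool A 50/91 = 54.9% → Pool A
Education: the in-state pool 47/143 = 32.9%, Pool A 47/121 = 38.8% → Pool A
Overall: the in-state pool 192/608 = 31.6%, Pool A 177/482 = 36.7% → Pool A

Pool A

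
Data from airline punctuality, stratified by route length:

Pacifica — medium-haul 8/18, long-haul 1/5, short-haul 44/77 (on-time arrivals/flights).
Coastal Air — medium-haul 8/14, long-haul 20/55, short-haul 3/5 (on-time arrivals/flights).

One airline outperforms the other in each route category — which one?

Medium-haul: Pacifica 8/18 = 44.4%, Coastal Air 8/14 = 57.1% → Coastal Air
Long-haul: Pacifica 1/5 = 20.0%, Coastal Air 20/55 = 36.4% → Coastal Air
Short-haul: Pacifica 44/77 = 57.1%, Coastal Air 3/5 = 60.0% → Coastal Air
Coastal Air has the higher rate in all 3 groups.

Coastal Air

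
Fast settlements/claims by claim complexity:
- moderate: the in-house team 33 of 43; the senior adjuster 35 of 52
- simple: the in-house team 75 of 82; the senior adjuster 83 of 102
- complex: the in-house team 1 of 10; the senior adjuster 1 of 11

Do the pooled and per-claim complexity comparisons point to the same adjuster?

Moderate: the in-house team 33/43 = 76.7%, the senior adjuster 35/52 = 67.3% → the in-house team
Simple: the in-house team 75/82 = 91.5%, the senior adjuster 83/102 = 81.4% → the in-house team
Complex: the in-house team 1/10 = 10.0%, the senior adjuster 1/11 = 9.1% → the in-house team
Overall: the in-house team 109/135 = 80.7%, the senior adjuster 119/165 = 72.1% → the in-house team
The in-house team wins overall and in every claim group — no reversal.

Yes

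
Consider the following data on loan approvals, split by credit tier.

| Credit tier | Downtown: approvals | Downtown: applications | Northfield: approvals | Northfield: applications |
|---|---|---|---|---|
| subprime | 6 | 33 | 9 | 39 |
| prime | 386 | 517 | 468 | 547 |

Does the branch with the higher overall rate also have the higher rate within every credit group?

Subprime: Downtown 6/33 = 18.2%, Northfield 9/39 = 23.1% → Northfield
Prime: Downtown 386/517 = 74.7%, Northfield 468/547 = 85.6% → Northfield
Overall: Downtown 392/550 = 71.3%, Northfield 477/586 = 81.4% → Northfield
Northfield wins overall and in every credit group — no reversal.

Yes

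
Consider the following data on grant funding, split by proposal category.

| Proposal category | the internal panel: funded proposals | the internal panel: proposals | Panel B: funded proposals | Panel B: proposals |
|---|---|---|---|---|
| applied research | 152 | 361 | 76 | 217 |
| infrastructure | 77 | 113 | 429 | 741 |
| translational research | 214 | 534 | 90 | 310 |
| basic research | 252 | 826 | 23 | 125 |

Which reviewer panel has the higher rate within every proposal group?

Applied research: the internal panel 152/361 = 42.1%, Panel B 76/217 = 35.0% → the internal panel
Infrastructure: the internal panel 77/113 = 68.1%, Panel B 429/741 = 57.9% → the internal panel
Translational research: the internal panel 214/534 = 40.1%, Panel B 90/310 = 29.0% → the internal panel
Basic research: the internal panel 252/826 = 30.5%, Panel B 23/125 = 18.4% → the internal panel
The internal panel has the higher rate in all 4 groups.

the internal panel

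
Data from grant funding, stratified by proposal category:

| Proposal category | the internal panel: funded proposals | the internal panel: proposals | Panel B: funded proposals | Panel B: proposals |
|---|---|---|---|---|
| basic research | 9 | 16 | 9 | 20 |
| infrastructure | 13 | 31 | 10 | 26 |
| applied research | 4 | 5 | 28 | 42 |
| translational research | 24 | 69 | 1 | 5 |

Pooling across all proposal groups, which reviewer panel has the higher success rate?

Basic research: the internal panel 9/16 = 56.2%, Panel B 9/20 = 45.0% → the internal panel
Infrastructure: the internal panel 13/31 = 41.9%, Panel B 10/26 = 38.5% → the internal panel
Applied research: the internal panel 4/5 = 80.0%, Panel B 28/42 = 66.7% → the internal panel
Translational research: the internal panel 24/69 = 34.8%, Panel B 1/5 = 20.0% → the internal panel
Overall: the internal panel 50/121 = 41.3%, Panel B 48/93 = 51.6% → Panel B
(The internal panel wins every proposal group but Panel B wins overall — the internal panel's proposals skew toward the low-rate translational research group.)

Panel B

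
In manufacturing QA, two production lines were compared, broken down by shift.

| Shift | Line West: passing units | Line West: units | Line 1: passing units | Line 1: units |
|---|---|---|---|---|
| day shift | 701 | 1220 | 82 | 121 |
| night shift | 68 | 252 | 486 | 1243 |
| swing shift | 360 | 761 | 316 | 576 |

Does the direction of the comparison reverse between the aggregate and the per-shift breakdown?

Day shift: Line West 701/1220 = 57.5%, Line 1 82/121 = 67.8% → Line 1
Night shift: Line West 68/252 = 27.0%, Line 1 486/1243 = 39.1% → Line 1
Swing shift: Line West 360/761 = 47.3%, Line 1 316/576 = 54.9% → Line 1
Overall: Line West 1129/2233 = 50.6%, Line 1 884/1940 = 45.6% → Line West
Line 1 wins each shift group but Line West wins overall — the comparison reverses. Line 1's units skew toward night shift, which has a lower base rate.

Yes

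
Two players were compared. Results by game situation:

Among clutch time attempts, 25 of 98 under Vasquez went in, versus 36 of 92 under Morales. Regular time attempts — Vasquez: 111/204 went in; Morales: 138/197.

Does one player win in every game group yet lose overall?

Clutch time: Vasquez 25/98 = 25.5%, Morales 36/92 = 39.1% → Morales
Regular time: Vasquez 111/204 = 54.4%, Morales 138/197 = 70.1% → Morales
Overall: Vasquez 136/302 = 45.0%, Morales 174/289 = 60.2% → Morales
Morales wins overall and in every game group — no reversal.

No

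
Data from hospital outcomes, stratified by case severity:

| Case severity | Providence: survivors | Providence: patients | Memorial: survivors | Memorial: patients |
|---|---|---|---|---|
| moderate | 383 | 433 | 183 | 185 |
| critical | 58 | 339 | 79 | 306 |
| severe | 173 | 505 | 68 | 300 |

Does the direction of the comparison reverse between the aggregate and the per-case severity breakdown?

No

Moderate: Providence 383/433 = 88.5%, Memorial 183/185 = 98.9% → Memorial
Critical: Providence 58/339 = 17.1%, Memorial 79/306 = 25.8% → Memorial
Severe: Providence 173/505 = 34.3%, Memorial 68/300 = 22.7% → Providence
Overall: Providence 614/1277 = 48.1%, Memorial 330/791 = 41.7% → Providence
Neither sweeps: Providence wins 1 of 3 groups, Memorial wins 2. Providence wins overall but not every group — no Simpson reversal.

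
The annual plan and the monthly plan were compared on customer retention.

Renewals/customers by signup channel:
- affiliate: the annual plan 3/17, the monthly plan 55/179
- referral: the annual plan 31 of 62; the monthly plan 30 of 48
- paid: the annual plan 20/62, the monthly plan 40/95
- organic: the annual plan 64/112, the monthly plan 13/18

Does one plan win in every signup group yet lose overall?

Yes

Affiliate: the annual plan 3/17 = 17.6%, the monthly plan 55/179 = 30.7% → the monthly plan
Referral: the annual plan 31/62 = 50.0%, the monthly plan 30/48 = 62.5% → the monthly plan
Paid: the annual plan 20/62 = 32.3%, the monthly plan 40/95 = 42.1% → the monthly plan
Organic: the annual plan 64/112 = 57.1%, the monthly plan 13/18 = 72.2% → the monthly plan
Overall: the annual plan 118/253 = 46.6%, the monthly plan 138/340 = 40.6% → the annual plan
The monthly plan wins each signup group but the annual plan wins overall — the comparison reverses. The monthly plan's customers skew toward affiliate, which has a lower base rate.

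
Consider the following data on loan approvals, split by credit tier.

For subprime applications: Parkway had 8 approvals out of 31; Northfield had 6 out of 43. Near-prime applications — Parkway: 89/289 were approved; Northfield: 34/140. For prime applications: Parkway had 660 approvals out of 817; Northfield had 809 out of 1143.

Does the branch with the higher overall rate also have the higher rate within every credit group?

Yes

Subprime: Parkway 8/31 = 25.8%, Northfield 6/43 = 14.0% → Parkway
Near-prime: Parkway 89/289 = 30.8%, Northfield 34/140 = 24.3% → Parkway
Prime: Parkway 660/817 = 80.8%, Northfield 809/1143 = 70.8% → Parkway
Overall: Parkway 757/1137 = 66.6%, Northfield 849/1326 = 64.0% → Parkway
Parkway wins overall and in every credit group — no reversal.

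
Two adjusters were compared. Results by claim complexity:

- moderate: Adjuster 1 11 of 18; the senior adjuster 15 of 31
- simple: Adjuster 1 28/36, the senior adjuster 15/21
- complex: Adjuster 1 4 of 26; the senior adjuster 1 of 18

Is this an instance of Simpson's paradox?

No

Moderate: Adjuster 1 11/18 = 61.1%, the senior adjuster 15/31 = 48.4% → Adjuster 1
Simple: Adjuster 1 28/36 = 77.8%, the senior adjuster 15/21 = 71.4% → Adjuster 1
Complex: Adjuster 1 4/26 = 15.4%, the senior adjuster 1/18 = 5.6% → Adjuster 1
Overall: Adjuster 1 43/80 = 53.8%, the senior adjuster 31/70 = 44.3% → Adjuster 1
Adjuster 1 wins overall and in every claim group — no reversal.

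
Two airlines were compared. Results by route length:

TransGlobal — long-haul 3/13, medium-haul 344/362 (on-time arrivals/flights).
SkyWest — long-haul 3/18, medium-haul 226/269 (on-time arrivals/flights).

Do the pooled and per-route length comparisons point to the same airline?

Yes

Long-haul: TransGlobal 3/13 = 23.1%, SkyWest 3/18 = 16.7% → TransGlobal
Medium-haul: TransGlobal 344/362 = 95.0%, SkyWest 226/269 = 84.0% → TransGlobal
Overall: TransGlobal 347/375 = 92.5%, SkyWest 229/287 = 79.8% → TransGlobal
TransGlobal wins overall and in every route group — no reversal.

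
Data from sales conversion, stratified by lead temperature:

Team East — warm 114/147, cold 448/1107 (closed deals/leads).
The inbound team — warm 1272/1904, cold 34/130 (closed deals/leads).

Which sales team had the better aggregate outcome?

the inbound team

Warm: Team East 114/147 = 77.6%, the inbound team 1272/1904 = 66.8% → Team East
Cold: Team East 448/1107 = 40.5%, the inbound team 34/130 = 26.2% → Team East
Overall: Team East 562/1254 = 44.8%, the inbound team 1306/2034 = 64.2% → the inbound team
(Team East wins every lead group but the inbound team wins overall — Team East's leads skew toward the low-rate cold group.)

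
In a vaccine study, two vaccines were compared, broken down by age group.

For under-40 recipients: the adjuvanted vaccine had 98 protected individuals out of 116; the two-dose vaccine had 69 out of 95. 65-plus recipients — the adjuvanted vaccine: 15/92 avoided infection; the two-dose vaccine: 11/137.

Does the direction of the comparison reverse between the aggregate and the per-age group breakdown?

Under-40: the adjuvanted vaccine 98/116 = 84.5%, the two-dose vaccine 69/95 = 72.6% → the adjuvanted vaccine
65-plus: the adjuvanted vaccine 15/92 = 16.3%, the two-dose vaccine 11/137 = 8.0% → the adjuvanted vaccine
Overall: the adjuvanted vaccine 113/208 = 54.3%, the two-dose vaccine 80/232 = 34.5% → the adjuvanted vaccine
The adjuvanted vaccine wins overall and in every age group — no reversal.

No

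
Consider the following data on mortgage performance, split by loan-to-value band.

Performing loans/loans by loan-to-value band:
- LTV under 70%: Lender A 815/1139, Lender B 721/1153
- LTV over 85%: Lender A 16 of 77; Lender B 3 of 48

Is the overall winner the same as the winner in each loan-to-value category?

Yes

LTV under 70%: Lender A 815/1139 = 71.6%, Lender B 721/1153 = 62.5% → Lender A
LTV over 85%: Lender A 16/77 = 20.8%, Lender B 3/48 = 6.2% → Lender A
Overall: Lender A 831/1216 = 68.3%, Lender B 724/1201 = 60.3% → Lender A
Lender A wins overall and in every loan-to-value group — no reversal.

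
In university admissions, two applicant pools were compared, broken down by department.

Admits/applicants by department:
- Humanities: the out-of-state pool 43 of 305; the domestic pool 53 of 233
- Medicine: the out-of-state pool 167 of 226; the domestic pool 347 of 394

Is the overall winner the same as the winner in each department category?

Humanities: the out-of-state pool 43/305 = 14.1%, the domestic pool 53/233 = 22.7% → the domestic pool
Medicine: the out-of-state pool 167/226 = 73.9%, the domestic pool 347/394 = 88.1% → the domestic pool
Overall: the out-of-state pool 210/531 = 39.5%, the domestic pool 400/627 = 63.8% → the domestic pool
The domestic pool wins overall and in every department group — no reversal.

Yes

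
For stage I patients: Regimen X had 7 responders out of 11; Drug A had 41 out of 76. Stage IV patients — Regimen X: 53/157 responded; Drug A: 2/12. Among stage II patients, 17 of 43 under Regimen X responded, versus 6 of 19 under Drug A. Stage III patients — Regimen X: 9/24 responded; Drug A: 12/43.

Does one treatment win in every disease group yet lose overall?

Yes

Stage I: Regimen X 7/11 = 63.6%, Drug A 41/76 = 53.9% → Regimen X
Stage IV: Regimen X 53/157 = 33.8%, Drug A 2/12 = 16.7% → Regimen X
Stage II: Regimen X 17/43 = 39.5%, Drug A 6/19 = 31.6% → Regimen X
Stage III: Regimen X 9/24 = 37.5%, Drug A 12/43 = 27.9% → Regimen X
Overall: Regimen X 86/235 = 36.6%, Drug A 61/150 = 40.7% → Drug A
Regimen X wins each disease group but Drug A wins overall — the comparison reverses. Regimen X's patients skew toward stage IV, which has a lower base rate.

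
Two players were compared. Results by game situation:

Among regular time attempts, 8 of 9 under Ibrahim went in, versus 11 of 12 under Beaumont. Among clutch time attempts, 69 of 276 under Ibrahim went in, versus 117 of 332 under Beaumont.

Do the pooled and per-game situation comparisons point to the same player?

Regular time: Ibrahim 8/9 = 88.9%, Beaumont 11/12 = 91.7% → Beaumont
Clutch time: Ibrahim 69/276 = 25.0%, Beaumont 117/332 = 35.2% → Beaumont
Overall: Ibrahim 77/285 = 27.0%, Beaumont 128/344 = 37.2% → Beaumont
Beaumont wins overall and in every game group — no reversal.

Yes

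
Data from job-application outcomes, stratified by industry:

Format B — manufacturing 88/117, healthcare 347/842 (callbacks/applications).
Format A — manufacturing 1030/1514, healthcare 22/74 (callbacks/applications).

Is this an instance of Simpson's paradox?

Yes

Manufacturing: Format B 88/117 = 75.2%, Format A 1030/1514 = 68.0% → Format B
Healthcare: Format B 347/842 = 41.2%, Format A 22/74 = 29.7% → Format B
Overall: Format B 435/959 = 45.4%, Format A 1052/1588 = 66.2% → Format A
Format B wins each industry group but Format A wins overall — the comparison reverses. Format B's applications skew toward healthcare, which has a lower base rate.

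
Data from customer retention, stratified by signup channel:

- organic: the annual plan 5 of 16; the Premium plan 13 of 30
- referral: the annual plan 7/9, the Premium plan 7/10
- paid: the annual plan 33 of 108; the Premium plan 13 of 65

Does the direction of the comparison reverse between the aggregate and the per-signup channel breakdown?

Organic: the annual plan 5/16 = 31.2%, the Premium plan 13/30 = 43.3% → the Premium plan
Referral: the annual plan 7/9 = 77.8%, the Premium plan 7/10 = 70.0% → the annual plan
Paid: the annual plan 33/108 = 30.6%, the Premium plan 13/65 = 20.0% → the annual plan
Overall: the annual plan 45/133 = 33.8%, the Premium plan 33/105 = 31.4% → the annual plan
Neither sweeps: the annual plan wins 2 of 3 groups, the Premium plan wins 1. The annual plan wins overall but not every group — no Simpson reversal.

No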